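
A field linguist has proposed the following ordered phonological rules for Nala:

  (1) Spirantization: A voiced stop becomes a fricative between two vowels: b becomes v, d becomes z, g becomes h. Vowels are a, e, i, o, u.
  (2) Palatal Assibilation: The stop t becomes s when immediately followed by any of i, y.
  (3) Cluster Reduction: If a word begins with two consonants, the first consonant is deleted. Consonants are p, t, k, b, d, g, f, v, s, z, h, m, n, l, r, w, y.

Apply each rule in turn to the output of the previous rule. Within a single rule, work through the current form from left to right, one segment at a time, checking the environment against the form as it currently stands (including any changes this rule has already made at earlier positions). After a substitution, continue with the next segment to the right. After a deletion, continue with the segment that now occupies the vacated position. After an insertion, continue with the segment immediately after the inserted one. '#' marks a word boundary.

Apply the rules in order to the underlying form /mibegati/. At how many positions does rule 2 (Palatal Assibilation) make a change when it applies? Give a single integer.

(1) Spirantization: [mibegati] → [mivehati]
(2) Palatal Assibilation: [mivehati] → [mivehasi]
(3) Cluster Reduction: no change — [mivehasi]
Rule 2 changed 1 position(s).

1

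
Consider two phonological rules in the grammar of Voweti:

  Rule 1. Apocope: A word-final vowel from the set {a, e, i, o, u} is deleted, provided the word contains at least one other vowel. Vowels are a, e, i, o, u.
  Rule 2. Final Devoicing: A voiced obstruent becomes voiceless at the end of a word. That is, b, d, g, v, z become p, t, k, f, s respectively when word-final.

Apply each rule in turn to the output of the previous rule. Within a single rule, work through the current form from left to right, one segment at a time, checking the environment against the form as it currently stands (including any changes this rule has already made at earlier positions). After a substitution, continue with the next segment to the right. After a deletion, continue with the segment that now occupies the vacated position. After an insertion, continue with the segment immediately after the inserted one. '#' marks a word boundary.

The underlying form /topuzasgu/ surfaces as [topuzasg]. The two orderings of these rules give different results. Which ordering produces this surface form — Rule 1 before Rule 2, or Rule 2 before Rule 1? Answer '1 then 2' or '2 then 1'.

2 then 1

Order 1 then 2:
  1 Apocope: [topuzasgu] → [topuzasg]
  2 Final Devoicing: [topuzasg] → [topuzask]
  result: [topuzask]
Order 2 then 1:
  2 Final Devoicing: no change — [topuzasgu]
  1 Apocope: [topuzasgu] → [topuzasg]
  result: [topuzasg]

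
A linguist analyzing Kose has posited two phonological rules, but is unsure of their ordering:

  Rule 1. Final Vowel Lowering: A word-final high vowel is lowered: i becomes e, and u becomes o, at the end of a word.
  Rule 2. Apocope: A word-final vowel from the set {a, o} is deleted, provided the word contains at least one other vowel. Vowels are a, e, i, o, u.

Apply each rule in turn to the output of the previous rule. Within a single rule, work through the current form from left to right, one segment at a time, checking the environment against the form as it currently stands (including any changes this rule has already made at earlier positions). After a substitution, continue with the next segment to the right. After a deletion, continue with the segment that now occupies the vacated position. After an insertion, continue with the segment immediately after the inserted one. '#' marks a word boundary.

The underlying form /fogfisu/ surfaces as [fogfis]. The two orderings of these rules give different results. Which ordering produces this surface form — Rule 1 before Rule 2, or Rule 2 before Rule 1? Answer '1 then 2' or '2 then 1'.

1 then 2

Order 1 then 2:
  1 Final Vowel Lowering: [fogfisu] → [fogfiso]
  2 Apocope: [fogfiso] → [fogfis]
  result: [fogfis]
Order 2 then 1:
  2 Apocope: no change — [fogfisu]
  1 Final Vowel Lowering: [fogfisu] → [fogfiso]
  result: [fogfiso]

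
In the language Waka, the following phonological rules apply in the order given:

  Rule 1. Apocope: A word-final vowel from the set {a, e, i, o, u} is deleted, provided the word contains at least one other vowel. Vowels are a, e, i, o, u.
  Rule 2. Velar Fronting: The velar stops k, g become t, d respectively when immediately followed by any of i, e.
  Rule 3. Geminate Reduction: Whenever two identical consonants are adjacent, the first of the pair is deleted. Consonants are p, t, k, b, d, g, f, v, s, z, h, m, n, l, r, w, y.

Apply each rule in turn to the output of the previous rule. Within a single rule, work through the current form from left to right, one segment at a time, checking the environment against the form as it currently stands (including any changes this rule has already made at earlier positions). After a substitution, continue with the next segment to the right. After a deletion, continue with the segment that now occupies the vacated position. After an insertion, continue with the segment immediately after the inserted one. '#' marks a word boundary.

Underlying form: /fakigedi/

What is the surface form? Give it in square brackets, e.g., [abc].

[fatided]

Rule 1 Apocope: [fakigedi] → [fakiged]
Rule 2 Velar Fronting: [fakiged] → [fatided]
Rule 3 Geminate Reduction: no change — [fatided]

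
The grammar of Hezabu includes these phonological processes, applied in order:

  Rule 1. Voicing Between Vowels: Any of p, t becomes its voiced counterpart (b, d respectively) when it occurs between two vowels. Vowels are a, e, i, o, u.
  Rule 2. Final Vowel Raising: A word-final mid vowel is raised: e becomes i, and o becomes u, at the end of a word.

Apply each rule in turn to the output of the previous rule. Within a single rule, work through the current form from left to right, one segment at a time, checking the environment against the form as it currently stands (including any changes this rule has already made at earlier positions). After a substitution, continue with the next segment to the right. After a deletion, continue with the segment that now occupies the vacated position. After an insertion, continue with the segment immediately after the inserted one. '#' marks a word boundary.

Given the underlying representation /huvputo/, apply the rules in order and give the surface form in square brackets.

Rule 1 Voicing Between Vowels: [huvputo] → [huvpudo]
Rule 2 Final Vowel Raising: [huvpudo] → [huvpudu]

[huvpudu]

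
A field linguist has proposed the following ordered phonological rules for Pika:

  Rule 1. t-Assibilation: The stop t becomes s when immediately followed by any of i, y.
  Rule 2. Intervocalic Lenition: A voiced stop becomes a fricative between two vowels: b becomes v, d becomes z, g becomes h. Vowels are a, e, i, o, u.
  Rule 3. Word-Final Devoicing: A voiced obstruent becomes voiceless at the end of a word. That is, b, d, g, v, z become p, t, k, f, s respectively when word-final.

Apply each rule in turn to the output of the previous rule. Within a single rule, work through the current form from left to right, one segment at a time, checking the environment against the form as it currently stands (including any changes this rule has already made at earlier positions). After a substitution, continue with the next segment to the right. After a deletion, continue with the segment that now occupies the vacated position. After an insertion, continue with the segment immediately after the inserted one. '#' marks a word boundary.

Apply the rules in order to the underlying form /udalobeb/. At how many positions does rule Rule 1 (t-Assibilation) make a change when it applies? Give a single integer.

Rule 1 t-Assibilation: no change — [udalobeb]
Rule 2 Intervocalic Lenition: [udalobeb] → [uzaloveb]
Rule 3 Word-Final Devoicing: [uzaloveb] → [uzalovep]
Rule Rule 1 changed 0 position(s).

0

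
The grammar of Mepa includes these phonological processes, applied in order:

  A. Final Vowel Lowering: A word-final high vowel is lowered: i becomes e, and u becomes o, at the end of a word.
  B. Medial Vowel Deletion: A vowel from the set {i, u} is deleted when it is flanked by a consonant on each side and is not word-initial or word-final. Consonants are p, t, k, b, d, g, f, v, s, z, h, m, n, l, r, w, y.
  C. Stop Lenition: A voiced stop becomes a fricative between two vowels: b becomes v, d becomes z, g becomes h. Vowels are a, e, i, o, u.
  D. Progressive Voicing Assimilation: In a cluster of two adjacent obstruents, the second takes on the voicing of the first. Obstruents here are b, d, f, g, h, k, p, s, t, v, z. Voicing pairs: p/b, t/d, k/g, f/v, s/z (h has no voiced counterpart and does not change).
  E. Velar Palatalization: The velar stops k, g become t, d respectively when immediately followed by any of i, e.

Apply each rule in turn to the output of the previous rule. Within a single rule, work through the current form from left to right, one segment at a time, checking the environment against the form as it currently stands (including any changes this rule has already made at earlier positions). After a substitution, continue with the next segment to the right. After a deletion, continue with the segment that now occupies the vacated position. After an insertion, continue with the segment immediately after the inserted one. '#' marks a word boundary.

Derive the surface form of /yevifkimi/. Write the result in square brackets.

A Final Vowel Lowering: [yevifkimi] → [yevifkime]
B Medial Vowel Deletion: [yevifkime] → [yevfkme]
C Stop Lenition: no change — [yevfkme]
D Progressive Voicing Assimilation: [yevfkme] → [yevvgme]
E Velar Palatalization: no change — [yevvgme]

[yevvgme]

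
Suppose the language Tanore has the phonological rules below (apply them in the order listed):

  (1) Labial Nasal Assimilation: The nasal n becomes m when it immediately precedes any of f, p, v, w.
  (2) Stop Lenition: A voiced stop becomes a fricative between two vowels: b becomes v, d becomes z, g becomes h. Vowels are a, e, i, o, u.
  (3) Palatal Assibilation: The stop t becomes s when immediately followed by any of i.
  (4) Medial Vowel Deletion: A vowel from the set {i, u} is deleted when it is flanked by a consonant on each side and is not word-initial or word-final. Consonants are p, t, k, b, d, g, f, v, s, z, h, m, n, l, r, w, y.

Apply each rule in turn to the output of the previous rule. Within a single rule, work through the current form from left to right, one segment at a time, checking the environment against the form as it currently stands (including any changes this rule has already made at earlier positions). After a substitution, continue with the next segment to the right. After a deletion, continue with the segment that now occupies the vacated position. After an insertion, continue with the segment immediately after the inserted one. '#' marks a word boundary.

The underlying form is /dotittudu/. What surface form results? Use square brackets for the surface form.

(1) Labial Nasal Assimilation: no change — [dotittudu]
(2) Stop Lenition: [dotittudu] → [dotittuzu]
(3) Palatal Assibilation: [dotittuzu] → [dosittuzu]
(4) Medial Vowel Deletion: [dosittuzu] → [dosttzu]

[dosttzu]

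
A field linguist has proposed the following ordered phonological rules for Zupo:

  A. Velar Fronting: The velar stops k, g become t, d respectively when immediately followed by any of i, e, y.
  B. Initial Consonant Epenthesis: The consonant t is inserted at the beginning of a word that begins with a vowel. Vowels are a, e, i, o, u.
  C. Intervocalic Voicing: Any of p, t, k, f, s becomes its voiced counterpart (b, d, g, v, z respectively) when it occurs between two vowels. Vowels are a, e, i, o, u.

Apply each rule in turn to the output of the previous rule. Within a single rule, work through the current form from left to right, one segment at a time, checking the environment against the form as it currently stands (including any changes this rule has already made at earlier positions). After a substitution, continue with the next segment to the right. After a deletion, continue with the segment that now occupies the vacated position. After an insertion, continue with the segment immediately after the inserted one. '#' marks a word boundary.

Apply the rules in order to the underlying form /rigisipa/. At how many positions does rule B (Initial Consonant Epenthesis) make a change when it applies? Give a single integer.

0

A Velar Fronting: [rigisipa] → [ridisipa]
B Initial Consonant Epenthesis: no change — [ridisipa]
C Intervocalic Voicing: [ridisipa] → [ridiziba]
Rule B changed 0 position(s).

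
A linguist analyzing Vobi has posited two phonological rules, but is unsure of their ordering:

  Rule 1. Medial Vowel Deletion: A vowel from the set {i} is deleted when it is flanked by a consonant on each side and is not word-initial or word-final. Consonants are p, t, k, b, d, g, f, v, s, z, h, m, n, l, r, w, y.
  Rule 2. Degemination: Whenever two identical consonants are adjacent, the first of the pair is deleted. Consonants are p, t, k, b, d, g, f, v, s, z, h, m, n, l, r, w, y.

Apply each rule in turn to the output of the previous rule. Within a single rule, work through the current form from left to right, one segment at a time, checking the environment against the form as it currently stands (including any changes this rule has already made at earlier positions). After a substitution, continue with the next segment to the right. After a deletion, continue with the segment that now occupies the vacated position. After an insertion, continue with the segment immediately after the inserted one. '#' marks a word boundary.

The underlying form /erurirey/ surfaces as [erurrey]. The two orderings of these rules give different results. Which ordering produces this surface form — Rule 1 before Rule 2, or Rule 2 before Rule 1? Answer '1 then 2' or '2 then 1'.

2 then 1

Order 1 then 2:
  1 Medial Vowel Deletion: [erurirey] → [erurrey]
  2 Degemination: [erurrey] → [erurey]
  result: [erurey]
Order 2 then 1:
  2 Degemination: no change — [erurirey]
  1 Medial Vowel Deletion: [erurirey] → [erurrey]
  result: [erurrey]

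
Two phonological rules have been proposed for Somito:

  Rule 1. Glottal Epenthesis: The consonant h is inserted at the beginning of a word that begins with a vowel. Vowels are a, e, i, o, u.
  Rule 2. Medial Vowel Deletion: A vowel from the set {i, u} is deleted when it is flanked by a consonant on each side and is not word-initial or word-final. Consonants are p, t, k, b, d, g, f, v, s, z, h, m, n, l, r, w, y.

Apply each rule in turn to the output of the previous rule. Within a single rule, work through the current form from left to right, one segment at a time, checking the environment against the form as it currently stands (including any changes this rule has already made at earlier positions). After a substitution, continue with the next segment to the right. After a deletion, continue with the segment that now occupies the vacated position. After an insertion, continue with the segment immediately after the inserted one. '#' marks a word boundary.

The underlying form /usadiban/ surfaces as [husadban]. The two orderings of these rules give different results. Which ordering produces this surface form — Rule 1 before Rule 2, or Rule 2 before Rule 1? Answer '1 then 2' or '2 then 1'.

Order 1 then 2:
  1 Glottal Epenthesis: [usadiban] → [husadiban]
  2 Medial Vowel Deletion: [husadiban] → [hsadban]
  result: [hsadban]
Order 2 then 1:
  2 Medial Vowel Deletion: [usadiban] → [usadban]
  1 Glottal Epenthesis: [usadban] → [husadban]
  result: [husadban]

2 then 1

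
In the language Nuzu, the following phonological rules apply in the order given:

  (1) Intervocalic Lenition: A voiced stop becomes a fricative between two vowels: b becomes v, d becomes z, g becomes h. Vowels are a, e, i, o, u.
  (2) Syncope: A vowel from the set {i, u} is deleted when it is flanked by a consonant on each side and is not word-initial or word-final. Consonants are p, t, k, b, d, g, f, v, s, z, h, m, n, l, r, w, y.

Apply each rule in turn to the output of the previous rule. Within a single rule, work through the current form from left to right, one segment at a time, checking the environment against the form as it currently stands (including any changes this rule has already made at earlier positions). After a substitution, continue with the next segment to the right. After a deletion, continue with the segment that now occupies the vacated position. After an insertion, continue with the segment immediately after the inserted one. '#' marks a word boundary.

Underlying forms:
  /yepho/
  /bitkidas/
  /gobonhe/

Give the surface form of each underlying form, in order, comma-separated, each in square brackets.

/yepho/:
  (1) Intervocalic Lenition: no change — [yepho]
  (2) Syncope: no change — [yepho]
/bitkidas/:
  (1) Intervocalic Lenition: [bitkidas] → [bitkizas]
  (2) Syncope: [bitkizas] → [btkzas]
/gobonhe/:
  (1) Intervocalic Lenition: [gobonhe] → [govonhe]
  (2) Syncope: no change — [govonhe]

[yepho], [btkzas], [govonhe]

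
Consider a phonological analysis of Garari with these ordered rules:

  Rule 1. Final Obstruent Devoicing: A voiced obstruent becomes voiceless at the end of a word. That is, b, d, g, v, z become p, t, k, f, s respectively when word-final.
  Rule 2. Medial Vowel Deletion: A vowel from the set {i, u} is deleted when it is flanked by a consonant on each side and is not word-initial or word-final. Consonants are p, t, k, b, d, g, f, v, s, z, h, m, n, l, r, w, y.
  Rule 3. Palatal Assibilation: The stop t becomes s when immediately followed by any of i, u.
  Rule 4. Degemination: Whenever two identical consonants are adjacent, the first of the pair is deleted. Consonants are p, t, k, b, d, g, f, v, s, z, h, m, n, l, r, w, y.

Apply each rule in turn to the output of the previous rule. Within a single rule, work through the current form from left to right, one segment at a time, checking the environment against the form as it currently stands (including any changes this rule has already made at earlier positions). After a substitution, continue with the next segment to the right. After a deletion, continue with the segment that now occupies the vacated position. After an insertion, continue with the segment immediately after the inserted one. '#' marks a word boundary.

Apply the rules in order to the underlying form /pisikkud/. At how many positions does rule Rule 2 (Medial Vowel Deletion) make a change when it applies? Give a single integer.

3

Rule 1 Final Obstruent Devoicing: [pisikkud] → [pisikkut]
Rule 2 Medial Vowel Deletion: [pisikkut] → [pskkt]
Rule 3 Palatal Assibilation: no change — [pskkt]
Rule 4 Degemination: [pskkt] → [pskt]
Rule Rule 2 changed 3 position(s).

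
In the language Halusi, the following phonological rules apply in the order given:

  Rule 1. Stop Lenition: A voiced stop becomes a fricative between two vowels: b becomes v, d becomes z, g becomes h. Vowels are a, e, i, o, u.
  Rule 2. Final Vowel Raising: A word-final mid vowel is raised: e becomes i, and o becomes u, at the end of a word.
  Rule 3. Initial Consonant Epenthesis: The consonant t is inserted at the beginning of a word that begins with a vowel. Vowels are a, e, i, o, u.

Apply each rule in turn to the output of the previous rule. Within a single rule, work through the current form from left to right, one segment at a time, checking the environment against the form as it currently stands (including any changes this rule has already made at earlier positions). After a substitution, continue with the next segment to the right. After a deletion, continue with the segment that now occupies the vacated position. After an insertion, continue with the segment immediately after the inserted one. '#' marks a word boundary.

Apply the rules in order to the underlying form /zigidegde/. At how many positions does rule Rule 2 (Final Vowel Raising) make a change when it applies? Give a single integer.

Rule 1 Stop Lenition: [zigidegde] → [zihizegde]
Rule 2 Final Vowel Raising: [zihizegde] → [zihizegdi]
Rule 3 Initial Consonant Epenthesis: no change — [zihizegdi]
Rule Rule 2 changed 1 position(s).

1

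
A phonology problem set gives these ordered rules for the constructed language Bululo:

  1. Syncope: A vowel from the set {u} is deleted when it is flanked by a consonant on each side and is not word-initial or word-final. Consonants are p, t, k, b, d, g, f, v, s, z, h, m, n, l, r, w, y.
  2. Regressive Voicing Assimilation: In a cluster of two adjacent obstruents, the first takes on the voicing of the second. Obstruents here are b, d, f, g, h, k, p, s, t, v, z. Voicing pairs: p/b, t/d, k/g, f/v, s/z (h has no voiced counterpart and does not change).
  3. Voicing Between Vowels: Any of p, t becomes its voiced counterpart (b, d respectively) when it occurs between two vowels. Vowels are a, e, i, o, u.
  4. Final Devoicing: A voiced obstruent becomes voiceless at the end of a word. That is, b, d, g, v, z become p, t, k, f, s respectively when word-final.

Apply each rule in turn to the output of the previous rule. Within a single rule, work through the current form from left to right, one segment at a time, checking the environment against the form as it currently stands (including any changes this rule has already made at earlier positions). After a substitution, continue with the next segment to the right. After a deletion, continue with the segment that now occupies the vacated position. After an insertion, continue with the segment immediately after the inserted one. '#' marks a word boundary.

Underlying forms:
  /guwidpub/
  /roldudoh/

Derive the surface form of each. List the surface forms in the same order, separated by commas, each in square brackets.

/guwidpub/:
  1 Syncope: [guwidpub] → [gwidpb]
  2 Regressive Voicing Assimilation: [gwidpb] → [gwitbb]
  3 Voicing Between Vowels: no change — [gwitbb]
  4 Final Devoicing: [gwitbb] → [gwitbp]
/roldudoh/:
  1 Syncope: [roldudoh] → [rolddoh]
  2 Regressive Voicing Assimilation: no change — [rolddoh]
  3 Voicing Between Vowels: no change — [rolddoh]
  4 Final Devoicing: no change — [rolddoh]

[gwitbp], [rolddoh]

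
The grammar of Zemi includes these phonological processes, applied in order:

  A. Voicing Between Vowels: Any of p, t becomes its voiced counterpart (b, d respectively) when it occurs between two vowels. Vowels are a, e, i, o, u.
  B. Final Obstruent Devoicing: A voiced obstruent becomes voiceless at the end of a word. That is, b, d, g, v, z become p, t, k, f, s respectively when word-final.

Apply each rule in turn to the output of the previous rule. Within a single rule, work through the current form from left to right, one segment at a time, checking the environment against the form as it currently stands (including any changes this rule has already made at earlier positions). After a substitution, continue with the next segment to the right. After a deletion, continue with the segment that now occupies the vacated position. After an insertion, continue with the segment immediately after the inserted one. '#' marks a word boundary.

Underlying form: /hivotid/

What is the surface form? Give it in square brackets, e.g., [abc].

A Voicing Between Vowels: [hivotid] → [hivodid]
B Final Obstruent Devoicing: [hivodid] → [hivodit]

[hivodit]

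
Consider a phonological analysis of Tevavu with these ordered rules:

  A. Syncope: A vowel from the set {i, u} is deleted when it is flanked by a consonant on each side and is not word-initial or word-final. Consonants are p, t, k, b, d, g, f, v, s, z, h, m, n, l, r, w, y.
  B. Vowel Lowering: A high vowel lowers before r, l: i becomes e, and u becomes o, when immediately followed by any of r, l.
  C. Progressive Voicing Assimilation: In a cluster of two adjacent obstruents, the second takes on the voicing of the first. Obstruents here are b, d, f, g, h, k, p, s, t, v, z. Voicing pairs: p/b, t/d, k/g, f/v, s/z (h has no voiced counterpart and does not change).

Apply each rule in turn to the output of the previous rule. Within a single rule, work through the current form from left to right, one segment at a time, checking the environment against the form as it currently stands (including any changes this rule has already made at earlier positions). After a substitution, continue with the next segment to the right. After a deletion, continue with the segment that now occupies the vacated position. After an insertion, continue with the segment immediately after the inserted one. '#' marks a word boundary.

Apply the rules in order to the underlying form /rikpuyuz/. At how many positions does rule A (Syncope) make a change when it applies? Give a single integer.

3

A Syncope: [rikpuyuz] → [rkpyz]
B Vowel Lowering: no change — [rkpyz]
C Progressive Voicing Assimilation: no change — [rkpyz]
Rule A changed 3 position(s).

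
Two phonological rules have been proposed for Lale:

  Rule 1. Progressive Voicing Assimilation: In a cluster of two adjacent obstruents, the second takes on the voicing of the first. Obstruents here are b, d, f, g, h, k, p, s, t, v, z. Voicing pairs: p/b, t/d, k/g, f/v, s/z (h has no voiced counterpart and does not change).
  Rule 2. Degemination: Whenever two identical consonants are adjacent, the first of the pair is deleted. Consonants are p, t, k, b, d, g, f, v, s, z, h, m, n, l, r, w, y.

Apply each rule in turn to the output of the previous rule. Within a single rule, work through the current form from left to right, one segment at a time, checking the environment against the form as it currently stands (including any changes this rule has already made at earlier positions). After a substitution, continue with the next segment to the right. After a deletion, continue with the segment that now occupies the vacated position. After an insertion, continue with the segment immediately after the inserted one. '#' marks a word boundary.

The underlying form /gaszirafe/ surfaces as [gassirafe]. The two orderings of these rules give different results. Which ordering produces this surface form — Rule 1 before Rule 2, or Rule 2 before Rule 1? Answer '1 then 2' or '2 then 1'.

2 then 1

Order 1 then 2:
  1 Progressive Voicing Assimilation: [gaszirafe] → [gassirafe]
  2 Degemination: [gassirafe] → [gasirafe]
  result: [gasirafe]
Order 2 then 1:
  2 Degemination: no change — [gaszirafe]
  1 Progressive Voicing Assimilation: [gaszirafe] → [gassirafe]
  result: [gassirafe]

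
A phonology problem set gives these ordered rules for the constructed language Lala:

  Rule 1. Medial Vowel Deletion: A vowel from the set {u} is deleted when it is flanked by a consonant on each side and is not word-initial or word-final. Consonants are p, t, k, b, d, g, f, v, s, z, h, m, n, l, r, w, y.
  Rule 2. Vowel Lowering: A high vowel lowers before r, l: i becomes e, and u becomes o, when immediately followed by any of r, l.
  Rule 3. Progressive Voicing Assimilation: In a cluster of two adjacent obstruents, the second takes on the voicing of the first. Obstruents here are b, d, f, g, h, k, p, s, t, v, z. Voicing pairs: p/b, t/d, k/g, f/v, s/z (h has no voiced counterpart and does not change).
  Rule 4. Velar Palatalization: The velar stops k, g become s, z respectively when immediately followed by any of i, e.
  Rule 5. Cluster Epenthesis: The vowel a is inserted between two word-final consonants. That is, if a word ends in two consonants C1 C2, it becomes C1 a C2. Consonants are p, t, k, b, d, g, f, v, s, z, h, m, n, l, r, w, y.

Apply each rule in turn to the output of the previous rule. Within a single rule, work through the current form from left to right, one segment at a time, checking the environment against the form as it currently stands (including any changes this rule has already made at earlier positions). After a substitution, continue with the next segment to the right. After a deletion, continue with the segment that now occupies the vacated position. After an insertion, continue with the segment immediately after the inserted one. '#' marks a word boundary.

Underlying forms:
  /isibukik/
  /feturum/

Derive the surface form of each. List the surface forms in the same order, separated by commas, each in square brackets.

/isibukik/:
  Rule 1 Medial Vowel Deletion: [isibukik] → [isibkik]
  Rule 2 Vowel Lowering: no change — [isibkik]
  Rule 3 Progressive Voicing Assimilation: [isibkik] → [isibgik]
  Rule 4 Velar Palatalization: [isibgik] → [isibzik]
  Rule 5 Cluster Epenthesis: no change — [isibzik]
/feturum/:
  Rule 1 Medial Vowel Deletion: [feturum] → [fetrm]
  Rule 2 Vowel Lowering: no change — [fetrm]
  Rule 3 Progressive Voicing Assimilation: no change — [fetrm]
  Rule 4 Velar Palatalization: no change — [fetrm]
  Rule 5 Cluster Epenthesis: [fetrm] → [fetram]

[isibzik], [fetram]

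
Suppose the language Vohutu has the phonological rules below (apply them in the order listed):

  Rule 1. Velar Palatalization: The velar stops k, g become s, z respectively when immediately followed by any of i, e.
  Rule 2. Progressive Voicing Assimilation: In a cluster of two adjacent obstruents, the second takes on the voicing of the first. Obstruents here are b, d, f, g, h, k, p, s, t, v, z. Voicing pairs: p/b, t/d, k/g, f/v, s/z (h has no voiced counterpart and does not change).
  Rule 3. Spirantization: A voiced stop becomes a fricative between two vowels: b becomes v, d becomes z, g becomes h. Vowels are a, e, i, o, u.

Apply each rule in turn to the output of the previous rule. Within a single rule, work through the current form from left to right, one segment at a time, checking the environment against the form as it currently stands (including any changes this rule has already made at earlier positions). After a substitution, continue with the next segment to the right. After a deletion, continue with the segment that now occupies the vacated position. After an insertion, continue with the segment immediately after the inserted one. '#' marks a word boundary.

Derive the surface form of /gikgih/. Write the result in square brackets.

Rule 1 Velar Palatalization: [gikgih] → [zikzih]
Rule 2 Progressive Voicing Assimilation: [zikzih] → [ziksih]
Rule 3 Spirantization: no change — [ziksih]

[ziksih]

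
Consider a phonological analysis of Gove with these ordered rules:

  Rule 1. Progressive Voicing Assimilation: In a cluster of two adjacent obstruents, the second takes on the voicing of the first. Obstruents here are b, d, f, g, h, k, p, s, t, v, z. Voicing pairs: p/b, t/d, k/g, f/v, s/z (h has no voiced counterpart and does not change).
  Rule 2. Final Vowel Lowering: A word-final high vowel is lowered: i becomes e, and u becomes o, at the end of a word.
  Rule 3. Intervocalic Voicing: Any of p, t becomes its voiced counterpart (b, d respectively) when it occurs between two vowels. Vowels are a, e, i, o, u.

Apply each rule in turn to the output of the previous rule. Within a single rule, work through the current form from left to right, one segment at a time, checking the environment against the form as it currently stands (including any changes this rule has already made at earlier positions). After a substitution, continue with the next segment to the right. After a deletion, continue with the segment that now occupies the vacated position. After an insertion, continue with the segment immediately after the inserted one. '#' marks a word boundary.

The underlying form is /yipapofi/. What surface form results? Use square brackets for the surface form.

Rule 1 Progressive Voicing Assimilation: no change — [yipapofi]
Rule 2 Final Vowel Lowering: [yipapofi] → [yipapofe]
Rule 3 Intervocalic Voicing: [yipapofe] → [yibabofe]

[yibabofe]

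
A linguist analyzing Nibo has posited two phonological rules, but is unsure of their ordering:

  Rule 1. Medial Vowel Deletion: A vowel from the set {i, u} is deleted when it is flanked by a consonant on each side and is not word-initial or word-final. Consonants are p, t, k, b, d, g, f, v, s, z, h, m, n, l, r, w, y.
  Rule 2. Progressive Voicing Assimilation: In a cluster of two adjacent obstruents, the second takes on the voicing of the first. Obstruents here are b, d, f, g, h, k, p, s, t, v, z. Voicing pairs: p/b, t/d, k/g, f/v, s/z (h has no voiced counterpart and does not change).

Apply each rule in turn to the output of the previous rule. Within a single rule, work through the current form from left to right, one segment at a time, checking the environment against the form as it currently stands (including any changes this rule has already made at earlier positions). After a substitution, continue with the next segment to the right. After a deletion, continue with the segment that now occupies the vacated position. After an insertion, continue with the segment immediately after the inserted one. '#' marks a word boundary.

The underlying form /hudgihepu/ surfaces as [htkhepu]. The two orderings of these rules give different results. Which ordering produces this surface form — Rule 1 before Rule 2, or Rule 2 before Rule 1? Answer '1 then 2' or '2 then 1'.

1 then 2

Order 1 then 2:
  1 Medial Vowel Deletion: [hudgihepu] → [hdghepu]
  2 Progressive Voicing Assimilation: [hdghepu] → [htkhepu]
  result: [htkhepu]
Order 2 then 1:
  2 Progressive Voicing Assimilation: no change — [hudgihepu]
  1 Medial Vowel Deletion: [hudgihepu] → [hdghepu]
  result: [hdghepu]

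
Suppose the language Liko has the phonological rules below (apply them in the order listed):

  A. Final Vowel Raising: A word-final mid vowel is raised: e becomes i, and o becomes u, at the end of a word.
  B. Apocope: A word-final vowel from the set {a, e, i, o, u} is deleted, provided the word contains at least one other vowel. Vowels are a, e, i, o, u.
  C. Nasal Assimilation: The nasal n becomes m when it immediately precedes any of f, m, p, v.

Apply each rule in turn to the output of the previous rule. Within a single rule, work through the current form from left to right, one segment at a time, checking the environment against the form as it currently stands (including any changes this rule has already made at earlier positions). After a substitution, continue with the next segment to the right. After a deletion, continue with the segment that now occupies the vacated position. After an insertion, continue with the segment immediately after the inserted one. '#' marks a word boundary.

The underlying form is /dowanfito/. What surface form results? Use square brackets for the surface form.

[dowamfit]

A Final Vowel Raising: [dowanfito] → [dowanfitu]
B Apocope: [dowanfitu] → [dowanfit]
C Nasal Assimilation: [dowanfit] → [dowamfit]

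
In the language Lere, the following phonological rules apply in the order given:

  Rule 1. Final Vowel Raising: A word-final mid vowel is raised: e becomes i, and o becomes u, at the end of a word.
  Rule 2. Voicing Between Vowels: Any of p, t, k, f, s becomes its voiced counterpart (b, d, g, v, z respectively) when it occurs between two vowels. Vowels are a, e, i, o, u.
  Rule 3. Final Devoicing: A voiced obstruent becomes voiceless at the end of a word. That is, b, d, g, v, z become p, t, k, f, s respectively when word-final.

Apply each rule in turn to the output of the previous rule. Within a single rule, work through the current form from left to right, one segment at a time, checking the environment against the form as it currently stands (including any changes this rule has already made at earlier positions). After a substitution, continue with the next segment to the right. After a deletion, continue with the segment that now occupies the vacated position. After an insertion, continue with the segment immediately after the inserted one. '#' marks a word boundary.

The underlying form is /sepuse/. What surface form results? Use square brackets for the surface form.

Rule 1 Final Vowel Raising: [sepuse] → [sepusi]
Rule 2 Voicing Between Vowels: [sepusi] → [sebuzi]
Rule 3 Final Devoicing: no change — [sebuzi]

[sebuzi]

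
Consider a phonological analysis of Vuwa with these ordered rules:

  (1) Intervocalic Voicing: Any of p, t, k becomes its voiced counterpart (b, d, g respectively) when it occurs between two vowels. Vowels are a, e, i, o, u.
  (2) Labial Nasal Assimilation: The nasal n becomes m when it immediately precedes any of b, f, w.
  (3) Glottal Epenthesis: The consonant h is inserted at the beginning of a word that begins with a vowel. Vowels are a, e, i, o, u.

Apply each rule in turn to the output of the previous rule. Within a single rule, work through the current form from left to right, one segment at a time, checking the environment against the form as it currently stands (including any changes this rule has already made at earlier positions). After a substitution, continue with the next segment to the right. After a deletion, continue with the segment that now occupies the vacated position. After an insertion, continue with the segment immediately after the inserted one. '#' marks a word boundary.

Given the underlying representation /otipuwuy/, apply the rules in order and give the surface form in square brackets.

[hodibuwuy]

(1) Intervocalic Voicing: [otipuwuy] → [odibuwuy]
(2) Labial Nasal Assimilation: no change — [odibuwuy]
(3) Glottal Epenthesis: [odibuwuy] → [hodibuwuy]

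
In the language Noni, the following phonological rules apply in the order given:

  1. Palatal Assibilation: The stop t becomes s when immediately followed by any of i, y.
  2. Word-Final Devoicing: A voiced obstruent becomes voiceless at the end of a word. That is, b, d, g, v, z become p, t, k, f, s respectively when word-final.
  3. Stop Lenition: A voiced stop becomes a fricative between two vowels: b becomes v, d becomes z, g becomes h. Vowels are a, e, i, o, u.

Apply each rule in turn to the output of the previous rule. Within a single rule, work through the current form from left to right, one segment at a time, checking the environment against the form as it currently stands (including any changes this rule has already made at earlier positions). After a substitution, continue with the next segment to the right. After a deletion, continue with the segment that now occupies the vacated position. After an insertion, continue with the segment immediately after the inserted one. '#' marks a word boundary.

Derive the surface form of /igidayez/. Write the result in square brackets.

[ihizayes]

1 Palatal Assibilation: no change — [igidayez]
2 Word-Final Devoicing: [igidayez] → [igidayes]
3 Stop Lenition: [igidayes] → [ihizayes]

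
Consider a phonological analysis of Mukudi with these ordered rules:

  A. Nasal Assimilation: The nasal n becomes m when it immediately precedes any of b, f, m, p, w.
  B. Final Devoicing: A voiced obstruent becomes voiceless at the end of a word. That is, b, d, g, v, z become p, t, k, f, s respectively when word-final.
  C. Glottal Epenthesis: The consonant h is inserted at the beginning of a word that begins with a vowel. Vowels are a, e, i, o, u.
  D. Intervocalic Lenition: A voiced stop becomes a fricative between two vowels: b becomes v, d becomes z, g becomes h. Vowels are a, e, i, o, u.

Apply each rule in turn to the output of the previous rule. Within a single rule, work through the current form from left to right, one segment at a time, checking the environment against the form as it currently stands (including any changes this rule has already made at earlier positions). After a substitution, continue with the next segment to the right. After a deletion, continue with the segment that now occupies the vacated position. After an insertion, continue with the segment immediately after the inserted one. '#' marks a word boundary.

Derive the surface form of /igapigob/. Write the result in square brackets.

A Nasal Assimilation: no change — [igapigob]
B Final Devoicing: [igapigob] → [igapigop]
C Glottal Epenthesis: [igapigop] → [higapigop]
D Intervocalic Lenition: [higapigop] → [hihapihop]

[hihapihop]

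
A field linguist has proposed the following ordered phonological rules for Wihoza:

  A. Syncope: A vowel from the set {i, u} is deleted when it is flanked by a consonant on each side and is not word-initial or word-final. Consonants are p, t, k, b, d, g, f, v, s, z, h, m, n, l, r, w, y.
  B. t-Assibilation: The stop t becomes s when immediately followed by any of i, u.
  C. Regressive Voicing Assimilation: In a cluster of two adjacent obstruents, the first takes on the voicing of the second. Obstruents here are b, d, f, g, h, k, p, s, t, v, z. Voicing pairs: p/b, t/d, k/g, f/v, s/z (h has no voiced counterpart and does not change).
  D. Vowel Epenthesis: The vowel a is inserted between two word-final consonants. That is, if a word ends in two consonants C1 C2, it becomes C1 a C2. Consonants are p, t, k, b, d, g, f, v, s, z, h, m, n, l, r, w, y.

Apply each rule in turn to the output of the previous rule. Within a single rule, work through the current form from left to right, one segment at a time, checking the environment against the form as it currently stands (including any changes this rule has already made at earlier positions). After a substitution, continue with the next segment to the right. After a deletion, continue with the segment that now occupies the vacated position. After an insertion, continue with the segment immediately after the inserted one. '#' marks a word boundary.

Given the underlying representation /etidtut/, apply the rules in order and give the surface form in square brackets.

A Syncope: [etidtut] → [etdtt]
B t-Assibilation: no change — [etdtt]
C Regressive Voicing Assimilation: [etdtt] → [edttt]
D Vowel Epenthesis: [edttt] → [edttat]

[edttat]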